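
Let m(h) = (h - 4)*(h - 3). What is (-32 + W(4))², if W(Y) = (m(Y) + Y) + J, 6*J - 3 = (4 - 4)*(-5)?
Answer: 3025/4 ≈ 756.25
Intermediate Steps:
J = ½ (J = ½ + ((4 - 4)*(-5))/6 = ½ + (0*(-5))/6 = ½ + (⅙)*0 = ½ + 0 = ½ ≈ 0.50000)
m(h) = (-4 + h)*(-3 + h)
W(Y) = 25/2 + Y² - 6*Y (W(Y) = ((12 + Y² - 7*Y) + Y) + ½ = (12 + Y² - 6*Y) + ½ = 25/2 + Y² - 6*Y)
(-32 + W(4))² = (-32 + (25/2 + 4² - 6*4))² = (-32 + (25/2 + 16 - 24))² = (-32 + 9/2)² = (-55/2)² = 3025/4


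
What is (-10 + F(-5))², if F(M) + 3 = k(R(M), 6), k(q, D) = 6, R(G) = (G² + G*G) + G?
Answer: 49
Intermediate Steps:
R(G) = G + 2*G² (R(G) = (G² + G²) + G = 2*G² + G = G + 2*G²)
F(M) = 3 (F(M) = -3 + 6 = 3)
(-10 + F(-5))² = (-10 + 3)² = (-7)² = 49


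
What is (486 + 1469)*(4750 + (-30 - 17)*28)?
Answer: 6713470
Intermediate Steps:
(486 + 1469)*(4750 + (-30 - 17)*28) = 1955*(4750 - 47*28) = 1955*(4750 - 1316) = 1955*3434 = 6713470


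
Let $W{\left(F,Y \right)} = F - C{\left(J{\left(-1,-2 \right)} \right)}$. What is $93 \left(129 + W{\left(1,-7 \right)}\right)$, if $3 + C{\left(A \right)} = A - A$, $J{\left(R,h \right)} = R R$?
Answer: $12369$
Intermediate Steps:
$J{\left(R,h \right)} = R^{2}$
$C{\left(A \right)} = -3$ ($C{\left(A \right)} = -3 + \left(A - A\right) = -3 + 0 = -3$)
$W{\left(F,Y \right)} = 3 + F$ ($W{\left(F,Y \right)} = F - -3 = F + 3 = 3 + F$)
$93 \left(129 + W{\left(1,-7 \right)}\right) = 93 \left(129 + \left(3 + 1\right)\right) = 93 \left(129 + 4\right) = 93 \cdot 133 = 12369$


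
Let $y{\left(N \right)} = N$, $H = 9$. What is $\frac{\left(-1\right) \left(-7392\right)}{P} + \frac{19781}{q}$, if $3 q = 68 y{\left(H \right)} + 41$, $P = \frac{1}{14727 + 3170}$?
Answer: $\frac{86388448815}{653} \approx 1.3229 \cdot 10^{8}$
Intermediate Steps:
$P = \frac{1}{17897} \approx 5.5875 \cdot 10^{-5}$
$q = \frac{653}{3}$ ($q = \frac{68 \cdot 9 + 41}{3} = \frac{612 + 41}{3} = \frac{1}{3} \cdot 653 = \frac{653}{3} \approx 217.67$)
$\frac{\left(-1\right) \left(-7392\right)}{P} + \frac{19781}{q} = \left(-1\right) \left(-7392\right) \frac{1}{\frac{1}{17897}} + \frac{19781}{\frac{653}{3}} = 7392 \cdot 17897 + 19781 \cdot \frac{3}{653} = 132294624 + \frac{59343}{653} = \frac{86388448815}{653}$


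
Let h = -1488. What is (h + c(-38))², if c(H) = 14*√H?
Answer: 2206696 - 41664*I*√38 ≈ 2.2067e+6 - 2.5683e+5*I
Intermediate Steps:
(h + c(-38))² = (-1488 + 14*√(-38))² = (-1488 + 14*(I*√38))² = (-1488 + 14*I*√38)²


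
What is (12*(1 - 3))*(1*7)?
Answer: -168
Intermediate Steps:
(12*(1 - 3))*(1*7) = (12*(-2))*7 = -24*7 = -168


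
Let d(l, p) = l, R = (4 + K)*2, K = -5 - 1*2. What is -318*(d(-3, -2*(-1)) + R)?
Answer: 2862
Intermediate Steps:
K = -7 (K = -5 - 2 = -7)
R = -6 (R = (4 - 7)*2 = -3*2 = -6)
-318*(d(-3, -2*(-1)) + R) = -318*(-3 - 6) = -318*(-9) = 2862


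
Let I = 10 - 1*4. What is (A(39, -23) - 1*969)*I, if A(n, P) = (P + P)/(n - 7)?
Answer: -46581/8 ≈ -5822.6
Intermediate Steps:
A(n, P) = 2*P/(-7 + n) (A(n, P) = (2*P)/(-7 + n) = 2*P/(-7 + n))
I = 6 (I = 10 - 4 = 6)
(A(39, -23) - 1*969)*I = (2*(-23)/(-7 + 39) - 1*969)*6 = (2*(-23)/32 - 969)*6 = (2*(-23)*(1/32) - 969)*6 = (-23/16 - 969)*6 = -15527/16*6 = -46581/8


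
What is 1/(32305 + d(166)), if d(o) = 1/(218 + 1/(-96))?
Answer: 20927/676046831 ≈ 3.0955e-5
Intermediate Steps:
d(o) = 96/20927 (d(o) = 1/(218 - 1/96) = 1/(20927/96) = 96/20927)
1/(32305 + d(166)) = 1/(32305 + 96/20927) = 1/(676046831/20927) = 20927/676046831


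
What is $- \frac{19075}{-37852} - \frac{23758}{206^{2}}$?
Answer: $- \frac{22455279}{401571868} \approx -0.055918$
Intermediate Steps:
$- \frac{19075}{-37852} - \frac{23758}{206^{2}} = \left(-19075\right) \left(- \frac{1}{37852}\right) - \frac{23758}{42436} = \frac{19075}{37852} - \frac{11879}{21218} = - \frac{22455279}{401571868}$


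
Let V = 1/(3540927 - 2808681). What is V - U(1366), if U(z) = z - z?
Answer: 1/732246 ≈ 1.3657e-6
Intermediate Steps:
V = 1/732246 ≈ 1.3657e-6
U(z) = 0
V - U(1366) = 1/732246 - 1*0 = 1/732246 + 0 = 1/732246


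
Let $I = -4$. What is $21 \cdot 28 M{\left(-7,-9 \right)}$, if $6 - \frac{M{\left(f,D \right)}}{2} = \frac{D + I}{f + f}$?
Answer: $5964$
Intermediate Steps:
$M{\left(f,D \right)} = 12 - \frac{-4 + D}{f}$ ($M{\left(f,D \right)} = 12 - 2 \frac{D - 4}{f + f} = 12 - 2 \frac{-4 + D}{2 f} = 12 - \frac{-4 + D}{f}$)
$21 \cdot 28 M{\left(-7,-9 \right)} = 21 \cdot 28 \frac{4 - -9 + 12 \left(-7\right)}{-7} = 588 \left(- \frac{4 + 9 - 84}{7}\right) = 588 \left(\left(- \frac{1}{7}\right) \left(-71\right)\right) = 588 \cdot \frac{71}{7} = 5964$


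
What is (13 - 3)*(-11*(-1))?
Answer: 110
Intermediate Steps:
(13 - 3)*(-11*(-1)) = 10*11 = 110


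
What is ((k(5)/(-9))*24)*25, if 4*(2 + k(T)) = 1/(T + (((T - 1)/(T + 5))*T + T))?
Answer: 2375/18 ≈ 131.94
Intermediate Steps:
k(T) = -2 + 1/(4*(2*T + T*(-1 + T)/(5 + T))) (k(T) = -2 + 1/(4*(T + (((T - 1)/(T + 5))*T + T))) = -2 + 1/(4*(T + (((-1 + T)/(5 + T))*T + T))) = -2 + 1/(4*(T + (T*(-1 + T)/(5 + T) + T))) = -2 + 1/(4*(T + (T + T*(-1 + T)/(5 + T)))) = -2 + 1/(4*(2*T + T*(-1 + T)/(5 + T))))
((k(5)/(-9))*24)*25 = ((((1/12)*(5 - 71*5 - 24*5²)/(5*(3 + 5)))/(-9))*24)*25 = ((((1/12)*(⅕)*(5 - 355 - 24*25)/8)*(-⅑))*24)*25 = ((((1/12)*(⅕)*(⅛)*(5 - 355 - 600))*(-⅑))*24)*25 = ((((1/12)*(⅕)*(⅛)*(-950))*(-⅑))*24)*25 = (-95/48*(-⅑)*24)*25 = ((95/432)*24)*25 = (95/18)*25 = 2375/18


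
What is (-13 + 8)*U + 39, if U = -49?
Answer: 284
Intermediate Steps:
(-13 + 8)*U + 39 = (-13 + 8)*(-49) + 39 = -5*(-49) + 39 = 245 + 39 = 284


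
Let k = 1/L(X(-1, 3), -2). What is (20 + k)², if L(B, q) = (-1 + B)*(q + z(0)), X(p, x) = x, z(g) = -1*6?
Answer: 101761/256 ≈ 397.50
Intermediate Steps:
z(g) = -6
L(B, q) = (-1 + B)*(-6 + q) (L(B, q) = (-1 + B)*(q - 6) = (-1 + B)*(-6 + q))
k = -1/16 (k = 1/(6 - 1*(-2) - 6*3 + 3*(-2)) = 1/(6 + 2 - 18 - 6) = 1/(-16) = -1/16 ≈ -0.062500)
(20 + k)² = (20 - 1/16)² = (319/16)² = 101761/256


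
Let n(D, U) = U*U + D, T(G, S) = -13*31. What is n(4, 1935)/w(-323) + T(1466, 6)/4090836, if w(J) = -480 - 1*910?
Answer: -7658513672807/2843131020 ≈ -2693.7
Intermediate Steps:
T(G, S) = -403
n(D, U) = D + U**2 (n(D, U) = U**2 + D = D + U**2)
w(J) = -1390 (w(J) = -480 - 910 = -1390)
n(4, 1935)/w(-323) + T(1466, 6)/4090836 = (4 + 1935**2)/(-1390) - 403/4090836 = (4 + 3744225)*(-1/1390) - 403*1/4090836 = 3744229*(-1/1390) - 403/4090836 = -3744229/1390 - 403/4090836 = -7658513672807/2843131020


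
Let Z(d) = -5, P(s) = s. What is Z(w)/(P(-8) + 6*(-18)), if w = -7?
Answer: 5/116 ≈ 0.043103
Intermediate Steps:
Z(w)/(P(-8) + 6*(-18)) = -5/(-8 + 6*(-18)) = -5/(-8 - 108) = -5/(-116) = -1/116*(-5) = 5/116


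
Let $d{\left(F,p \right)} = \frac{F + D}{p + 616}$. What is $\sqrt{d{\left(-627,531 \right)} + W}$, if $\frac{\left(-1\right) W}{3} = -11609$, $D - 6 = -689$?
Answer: $\frac{\sqrt{45817212073}}{1147} \approx 186.62$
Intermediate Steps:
$D = -683$ ($D = 6 - 689 = -683$)
$W = 34827$ ($W = \left(-3\right) \left(-11609\right) = 34827$)
$d{\left(F,p \right)} = \frac{-683 + F}{616 + p}$ ($d{\left(F,p \right)} = \frac{F - 683}{p + 616} = \frac{-683 + F}{616 + p}$)
$\sqrt{d{\left(-627,531 \right)} + W} = \sqrt{\frac{-683 - 627}{616 + 531} + 34827} = \sqrt{\frac{1}{1147} \left(-1310\right) + 34827} = \sqrt{- \frac{1310}{1147} + 34827} = \sqrt{\frac{39945259}{1147}} = \frac{\sqrt{45817212073}}{1147}$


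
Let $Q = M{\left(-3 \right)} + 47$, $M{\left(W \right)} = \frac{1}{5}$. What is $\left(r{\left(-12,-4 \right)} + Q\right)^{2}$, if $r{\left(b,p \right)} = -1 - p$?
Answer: $\frac{63001}{25} \approx 2520.0$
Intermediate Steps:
$M{\left(W \right)} = \frac{1}{5}$
$Q = \frac{236}{5}$ ($Q = \frac{1}{5} + 47 = \frac{236}{5} \approx 47.2$)
$\left(r{\left(-12,-4 \right)} + Q\right)^{2} = \left(\left(-1 - -4\right) + \frac{236}{5}\right)^{2} = \left(\left(-1 + 4\right) + \frac{236}{5}\right)^{2} = \left(3 + \frac{236}{5}\right)^{2} = \left(\frac{251}{5}\right)^{2} = \frac{63001}{25}$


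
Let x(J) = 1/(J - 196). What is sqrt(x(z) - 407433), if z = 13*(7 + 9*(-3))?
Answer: I*sqrt(21179997186)/228 ≈ 638.3*I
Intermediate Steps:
z = -260 (z = 13*(7 - 27) = 13*(-20) = -260)
x(J) = 1/(-196 + J)
sqrt(x(z) - 407433) = sqrt(1/(-196 - 260) - 407433) = sqrt(1/(-456) - 407433) = sqrt(-1/456 - 407433) = sqrt(-185789449/456) = I*sqrt(21179997186)/228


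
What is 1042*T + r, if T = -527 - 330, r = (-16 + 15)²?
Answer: -892993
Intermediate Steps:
r = 1 (r = (-1)² = 1)
T = -857
1042*T + r = 1042*(-857) + 1 = -892994 + 1 = -892993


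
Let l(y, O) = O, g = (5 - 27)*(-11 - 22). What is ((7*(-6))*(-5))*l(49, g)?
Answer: 152460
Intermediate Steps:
g = 726 (g = -22*(-33) = 726)
((7*(-6))*(-5))*l(49, g) = ((7*(-6))*(-5))*726 = -42*(-5)*726 = 210*726 = 152460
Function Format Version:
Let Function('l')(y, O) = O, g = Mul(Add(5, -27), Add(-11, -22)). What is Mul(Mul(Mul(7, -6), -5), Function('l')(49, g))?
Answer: 152460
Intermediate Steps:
g = 726 (g = Mul(-22, -33) = 726)
Mul(Mul(Mul(7, -6), -5), Function('l')(49, g)) = Mul(Mul(Mul(7, -6), -5), 726) = Mul(Mul(-42, -5), 726) = Mul(210, 726) = 152460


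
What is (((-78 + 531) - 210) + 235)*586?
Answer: 280108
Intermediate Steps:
(((-78 + 531) - 210) + 235)*586 = ((453 - 210) + 235)*586 = (243 + 235)*586 = 478*586 = 280108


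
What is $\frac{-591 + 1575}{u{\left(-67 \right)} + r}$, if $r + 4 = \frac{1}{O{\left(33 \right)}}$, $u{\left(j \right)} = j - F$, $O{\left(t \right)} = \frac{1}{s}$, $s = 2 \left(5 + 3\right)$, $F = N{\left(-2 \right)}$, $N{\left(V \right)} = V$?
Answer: $- \frac{984}{53} \approx -18.566$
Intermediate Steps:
$F = -2$
$s = 16$ ($s = 2 \cdot 8 = 16$)
$O{\left(t \right)} = \frac{1}{16}$
$u{\left(j \right)} = 2 + j$ ($u{\left(j \right)} = j - -2 = j + 2 = 2 + j$)
$r = 12$ ($r = -4 + \frac{1}{\frac{1}{16}} = -4 + 16 = 12$)
$\frac{-591 + 1575}{u{\left(-67 \right)} + r} = \frac{-591 + 1575}{\left(2 - 67\right) + 12} = \frac{984}{-65 + 12} = \frac{984}{-53} = 984 \left(- \frac{1}{53}\right) = - \frac{984}{53}$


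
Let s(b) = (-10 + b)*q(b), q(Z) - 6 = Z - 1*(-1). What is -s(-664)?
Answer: -442818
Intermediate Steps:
q(Z) = 7 + Z (q(Z) = 6 + (Z - 1*(-1)) = 6 + (Z + 1) = 6 + (1 + Z) = 7 + Z)
s(b) = (-10 + b)*(7 + b)
-s(-664) = -(-10 - 664)*(7 - 664) = -(-674)*(-657) = -1*442818 = -442818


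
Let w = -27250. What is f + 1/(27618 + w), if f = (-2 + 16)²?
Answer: 72129/368 ≈ 196.00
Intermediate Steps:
f = 196 (f = 14² = 196)
f + 1/(27618 + w) = 196 + 1/(27618 - 27250) = 196 + 1/368 = 72129/368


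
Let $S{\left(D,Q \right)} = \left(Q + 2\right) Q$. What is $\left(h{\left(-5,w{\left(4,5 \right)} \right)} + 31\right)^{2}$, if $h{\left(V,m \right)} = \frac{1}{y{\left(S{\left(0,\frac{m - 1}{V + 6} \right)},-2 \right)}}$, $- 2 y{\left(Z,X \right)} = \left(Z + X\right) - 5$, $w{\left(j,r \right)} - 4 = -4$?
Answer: $\frac{15625}{16} \approx 976.56$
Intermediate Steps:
$w{\left(j,r \right)} = 0$ ($w{\left(j,r \right)} = 4 - 4 = 0$)
$S{\left(D,Q \right)} = Q \left(2 + Q\right)$ ($S{\left(D,Q \right)} = \left(2 + Q\right) Q = Q \left(2 + Q\right)$)
$y{\left(Z,X \right)} = \frac{5}{2} - \frac{X}{2} - \frac{Z}{2}$ ($y{\left(Z,X \right)} = - \frac{\left(Z + X\right) - 5}{2} = - \frac{\left(X + Z\right) - 5}{2} = - \frac{-5 + X + Z}{2} = \frac{5}{2} - \frac{X}{2} - \frac{Z}{2}$)
$h{\left(V,m \right)} = \frac{1}{\frac{7}{2} - \frac{\left(-1 + m\right) \left(2 + \frac{-1 + m}{6 + V}\right)}{2 \left(6 + V\right)}}$ ($h{\left(V,m \right)} = \frac{1}{\frac{5}{2} - -1 - \frac{\frac{m - 1}{V + 6} \left(2 + \frac{m - 1}{V + 6}\right)}{2}} = \frac{1}{\frac{5}{2} + 1 - \frac{\frac{-1 + m}{6 + V} \left(2 + \frac{-1 + m}{6 + V}\right)}{2}} = \frac{1}{\frac{5}{2} + 1 - \frac{\frac{1}{6 + V} \left(-1 + m\right) \left(2 + \frac{-1 + m}{6 + V}\right)}{2}} = \frac{1}{\frac{5}{2} + 1 - \frac{\left(-1 + m\right) \left(2 + \frac{-1 + m}{6 + V}\right)}{2 \left(6 + V\right)}} = \frac{1}{\frac{7}{2} - \frac{\left(-1 + m\right) \left(2 + \frac{-1 + m}{6 + V}\right)}{2 \left(6 + V\right)}}$)
$\left(h{\left(-5,w{\left(4,5 \right)} \right)} + 31\right)^{2} = \left(\frac{2 \left(6 - 5\right)^{2}}{7 \left(6 - 5\right)^{2} - \left(-1 + 0\right) \left(11 + 0 + 2 \left(-5\right)\right)} + 31\right)^{2} = \left(\frac{2 \cdot 1^{2}}{7 \cdot 1^{2} - - (11 + 0 - 10)} + 31\right)^{2} = \left(2 \cdot 1 \frac{1}{7 \cdot 1 - \left(-1\right) 1} + 31\right)^{2} = \left(2 \cdot 1 \frac{1}{7 + 1} + 31\right)^{2} = \left(2 \cdot 1 \cdot \frac{1}{8} + 31\right)^{2} = \left(\frac{1}{4} + 31\right)^{2} = \left(\frac{125}{4}\right)^{2} = \frac{15625}{16}$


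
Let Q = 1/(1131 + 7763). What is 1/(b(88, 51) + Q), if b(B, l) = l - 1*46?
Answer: 8894/44471 ≈ 0.20000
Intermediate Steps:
b(B, l) = -46 + l (b(B, l) = l - 46 = -46 + l)
Q = 1/8894 ≈ 0.00011244
1/(b(88, 51) + Q) = 1/((-46 + 51) + 1/8894) = 1/(5 + 1/8894) = 1/(44471/8894) = 8894/44471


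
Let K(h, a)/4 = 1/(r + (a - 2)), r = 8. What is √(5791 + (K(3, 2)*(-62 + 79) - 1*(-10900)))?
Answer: 3*√7422/2 ≈ 129.23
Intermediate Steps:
K(h, a) = 4/(6 + a) (K(h, a) = 4/(8 + (a - 2)) = 4/(8 + (-2 + a)) = 4/(6 + a))
√(5791 + (K(3, 2)*(-62 + 79) - 1*(-10900))) = √(5791 + ((4/(6 + 2))*(-62 + 79) - 1*(-10900))) = √(5791 + ((4/8)*17 + 10900)) = √(5791 + ((4*(⅛))*17 + 10900)) = √(5791 + ((½)*17 + 10900)) = √(5791 + (17/2 + 10900)) = √(5791 + 21817/2) = √(33399/2) = 3*√7422/2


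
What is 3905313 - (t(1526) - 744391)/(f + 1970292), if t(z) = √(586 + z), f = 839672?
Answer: 10973789683123/2809964 - 2*√33/702491 ≈ 3.9053e+6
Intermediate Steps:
3905313 - (t(1526) - 744391)/(f + 1970292) = 3905313 - (√(586 + 1526) - 744391)/(839672 + 1970292) = 3905313 - (√2112 - 744391)/2809964 = 3905313 - (8*√33 - 744391)/2809964 = 3905313 - (-744391 + 8*√33)/2809964 = 3905313 - (-744391/2809964 + 2*√33/702491) = 3905313 + (744391/2809964 - 2*√33/702491) = 10973789683123/2809964 - 2*√33/702491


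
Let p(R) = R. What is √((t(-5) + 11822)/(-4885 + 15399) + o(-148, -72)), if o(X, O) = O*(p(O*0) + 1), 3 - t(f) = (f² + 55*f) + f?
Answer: 4*I*√122377703/5257 ≈ 8.4173*I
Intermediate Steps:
t(f) = 3 - f² - 56*f (t(f) = 3 - ((f² + 55*f) + f) = 3 - (f² + 56*f) = 3 + (-f² - 56*f) = 3 - f² - 56*f)
o(X, O) = O (o(X, O) = O*(O*0 + 1) = O*(0 + 1) = O*1 = O)
√((t(-5) + 11822)/(-4885 + 15399) + o(-148, -72)) = √(((3 - 1*(-5)² - 56*(-5)) + 11822)/(-4885 + 15399) - 72) = √(((3 - 1*25 + 280) + 11822)/10514 - 72) = √(((3 - 25 + 280) + 11822)*(1/10514) - 72) = √((258 + 11822)*(1/10514) - 72) = √(12080*(1/10514) - 72) = √(6040/5257 - 72) = √(-372464/5257) = 4*I*√122377703/5257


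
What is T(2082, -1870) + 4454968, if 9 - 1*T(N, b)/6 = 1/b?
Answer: 4165445573/935 ≈ 4.4550e+6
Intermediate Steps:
T(N, b) = 54 - 6/b
T(2082, -1870) + 4454968 = (54 - 6/(-1870)) + 4454968 = (54 - 6*(-1/1870)) + 4454968 = (54 + 3/935) + 4454968 = 50493/935 + 4454968 = 4165445573/935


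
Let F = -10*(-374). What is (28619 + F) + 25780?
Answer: 58139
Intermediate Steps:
F = 3740
(28619 + F) + 25780 = (28619 + 3740) + 25780 = 32359 + 25780 = 58139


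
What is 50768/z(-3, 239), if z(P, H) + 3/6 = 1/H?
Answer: -24267104/237 ≈ -1.0239e+5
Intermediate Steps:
z(P, H) = -1/2 + 1/H
50768/z(-3, 239) = 50768/(((1/2)*(2 - 1*239)/239)) = 50768/(((1/2)*(1/239)*(2 - 239))) = 50768/(((1/2)*(1/239)*(-237))) = 50768/(-237/478) = 50768*(-478/237) = -24267104/237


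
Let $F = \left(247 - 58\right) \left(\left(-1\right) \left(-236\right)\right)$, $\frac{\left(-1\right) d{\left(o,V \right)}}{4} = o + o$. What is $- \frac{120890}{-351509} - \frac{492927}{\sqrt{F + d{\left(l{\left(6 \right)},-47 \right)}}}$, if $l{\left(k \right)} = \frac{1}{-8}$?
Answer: $\frac{120890}{351509} - \frac{492927 \sqrt{44605}}{44605} \approx -2333.6$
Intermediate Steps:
$l{\left(k \right)} = - \frac{1}{8}$
$d{\left(o,V \right)} = - 8 o$ ($d{\left(o,V \right)} = - 4 \left(o + o\right) = - 4 \cdot 2 o = - 8 o$)
$F = 44604$ ($F = 189 \cdot 236 = 44604$)
$- \frac{120890}{-351509} - \frac{492927}{\sqrt{F + d{\left(l{\left(6 \right)},-47 \right)}}} = - \frac{120890}{-351509} - \frac{492927}{\sqrt{44604 - -1}} = \left(-120890\right) \left(- \frac{1}{351509}\right) - \frac{492927}{\sqrt{44604 + 1}} = \frac{120890}{351509} - \frac{492927}{\sqrt{44605}} = \frac{120890}{351509} - 492927 \frac{\sqrt{44605}}{44605} = \frac{120890}{351509} - \frac{492927 \sqrt{44605}}{44605}$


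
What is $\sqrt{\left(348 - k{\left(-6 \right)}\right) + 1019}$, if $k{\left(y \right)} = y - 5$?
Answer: $\sqrt{1378} \approx 37.121$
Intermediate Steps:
$k{\left(y \right)} = -5 + y$
$\sqrt{\left(348 - k{\left(-6 \right)}\right) + 1019} = \sqrt{\left(348 - \left(-5 - 6\right)\right) + 1019} = \sqrt{\left(348 - -11\right) + 1019} = \sqrt{\left(348 + 11\right) + 1019} = \sqrt{359 + 1019} = \sqrt{1378}$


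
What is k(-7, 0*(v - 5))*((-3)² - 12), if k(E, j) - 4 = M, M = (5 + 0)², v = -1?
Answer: -87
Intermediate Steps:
M = 25 (M = 5² = 25)
k(E, j) = 29 (k(E, j) = 4 + 25 = 29)
k(-7, 0*(v - 5))*((-3)² - 12) = 29*((-3)² - 12) = 29*(9 - 12) = 29*(-3) = -87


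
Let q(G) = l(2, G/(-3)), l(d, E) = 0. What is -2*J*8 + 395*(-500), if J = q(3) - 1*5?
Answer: -197420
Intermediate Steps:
q(G) = 0
J = -5 (J = 0 - 1*5 = 0 - 5 = -5)
-2*J*8 + 395*(-500) = -2*(-5)*8 + 395*(-500) = 10*8 - 197500 = 80 - 197500 = -197420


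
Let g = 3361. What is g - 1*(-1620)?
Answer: 4981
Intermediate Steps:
g - 1*(-1620) = 3361 - 1*(-1620) = 3361 + 1620 = 4981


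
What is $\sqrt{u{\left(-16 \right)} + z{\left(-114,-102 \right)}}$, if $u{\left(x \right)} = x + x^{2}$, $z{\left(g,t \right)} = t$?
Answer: $\sqrt{138} \approx 11.747$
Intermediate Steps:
$\sqrt{u{\left(-16 \right)} + z{\left(-114,-102 \right)}} = \sqrt{- 16 \left(1 - 16\right) - 102} = \sqrt{\left(-16\right) \left(-15\right) - 102} = \sqrt{240 - 102} = \sqrt{138}$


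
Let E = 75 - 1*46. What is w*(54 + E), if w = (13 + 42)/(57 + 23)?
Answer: 913/16 ≈ 57.063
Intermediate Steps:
w = 11/16 (w = 55/80 = 55*(1/80) = 11/16 ≈ 0.68750)
E = 29 (E = 75 - 46 = 29)
w*(54 + E) = 11*(54 + 29)/16 = (11/16)*83 = 913/16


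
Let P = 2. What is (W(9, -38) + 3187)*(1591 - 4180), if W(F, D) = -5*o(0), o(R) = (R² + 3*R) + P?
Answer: -8225253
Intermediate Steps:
o(R) = 2 + R² + 3*R (o(R) = (R² + 3*R) + 2 = 2 + R² + 3*R)
W(F, D) = -10 (W(F, D) = -5*(2 + 0² + 3*0) = -5*(2 + 0 + 0) = -5*2 = -10)
(W(9, -38) + 3187)*(1591 - 4180) = (-10 + 3187)*(1591 - 4180) = 3177*(-2589) = -8225253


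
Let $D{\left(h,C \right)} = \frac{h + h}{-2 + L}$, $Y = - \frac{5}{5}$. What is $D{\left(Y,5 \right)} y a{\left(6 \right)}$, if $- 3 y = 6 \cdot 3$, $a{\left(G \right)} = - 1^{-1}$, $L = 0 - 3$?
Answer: $\frac{12}{5} \approx 2.4$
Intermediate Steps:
$L = -3$ ($L = 0 - 3 = -3$)
$Y = -1$ ($Y = \left(-5\right) \frac{1}{5} = -1$)
$D{\left(h,C \right)} = - \frac{2 h}{5}$ ($D{\left(h,C \right)} = \frac{h + h}{-2 - 3} = \frac{2 h}{-5} = 2 h \left(- \frac{1}{5}\right) = - \frac{2 h}{5}$)
$a{\left(G \right)} = -1$ ($a{\left(G \right)} = \left(-1\right) 1 = -1$)
$y = -6$ ($y = - \frac{6 \cdot 3}{3} = \left(- \frac{1}{3}\right) 18 = -6$)
$D{\left(Y,5 \right)} y a{\left(6 \right)} = \left(- \frac{2}{5}\right) \left(-1\right) \left(-6\right) \left(-1\right) = \frac{2}{5} \left(-6\right) \left(-1\right) = \left(- \frac{12}{5}\right) \left(-1\right) = \frac{12}{5}$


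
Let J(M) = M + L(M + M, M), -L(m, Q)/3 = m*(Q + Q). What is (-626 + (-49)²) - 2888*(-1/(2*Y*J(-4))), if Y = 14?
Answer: 1217289/686 ≈ 1774.5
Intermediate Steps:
L(m, Q) = -6*Q*m (L(m, Q) = -3*m*(Q + Q) = -3*m*2*Q = -6*Q*m)
J(M) = M - 12*M² (J(M) = M - 6*M*(M + M) = M - 6*M*2*M = M - 12*M²)
(-626 + (-49)²) - 2888*(-1/(2*Y*J(-4))) = (-626 + (-49)²) - 2888*1/(112*(1 - 12*(-4))) = (-626 + 2401) - 2888*1/(112*(1 + 48)) = 1775 - 2888/((-(-112)*49)) = 1775 - 2888/((-28*(-196))) = 1775 - 2888/5488 = 1775 - 2888*1/5488 = 1775 - 361/686 = 1217289/686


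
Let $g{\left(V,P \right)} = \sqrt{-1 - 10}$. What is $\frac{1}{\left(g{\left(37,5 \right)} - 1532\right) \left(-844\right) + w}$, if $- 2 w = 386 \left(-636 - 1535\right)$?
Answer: $\frac{1712011}{2930989499817} + \frac{844 i \sqrt{11}}{2930989499817} \approx 5.8411 \cdot 10^{-7} + 9.5505 \cdot 10^{-10} i$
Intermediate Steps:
$g{\left(V,P \right)} = i \sqrt{11}$ ($g{\left(V,P \right)} = \sqrt{-11} = i \sqrt{11}$)
$w = 419003$ ($w = - \frac{386 \left(-636 - 1535\right)}{2} = - \frac{386 \left(-2171\right)}{2} = \left(- \frac{1}{2}\right) \left(-838006\right) = 419003$)
$\frac{1}{\left(g{\left(37,5 \right)} - 1532\right) \left(-844\right) + w} = \frac{1}{\left(i \sqrt{11} - 1532\right) \left(-844\right) + 419003} = \frac{1}{\left(-1532 + i \sqrt{11}\right) \left(-844\right) + 419003} = \frac{1}{\left(1293008 - 844 i \sqrt{11}\right) + 419003} = \frac{1}{1712011 - 844 i \sqrt{11}}$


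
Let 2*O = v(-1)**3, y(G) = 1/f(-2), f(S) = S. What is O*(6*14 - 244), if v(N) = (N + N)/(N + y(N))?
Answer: -5120/27 ≈ -189.63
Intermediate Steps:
y(G) = -1/2 (y(G) = 1/(-2) = -1/2)
v(N) = 2*N/(-1/2 + N) (v(N) = (N + N)/(N - 1/2) = (2*N)/(-1/2 + N) = 2*N/(-1/2 + N))
O = 32/27 (O = (4*(-1)/(-1 + 2*(-1)))**3/2 = (4*(-1)/(-1 - 2))**3/2 = (4*(-1)/(-3))**3/2 = (4*(-1)*(-1/3))**3/2 = (4/3)**3/2 = (1/2)*(64/27) = 32/27 ≈ 1.1852)
O*(6*14 - 244) = 32*(6*14 - 244)/27 = 32*(84 - 244)/27 = (32/27)*(-160) = -5120/27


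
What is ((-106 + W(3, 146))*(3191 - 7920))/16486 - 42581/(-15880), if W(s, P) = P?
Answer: -1150935217/130898840 ≈ -8.7926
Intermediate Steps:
((-106 + W(3, 146))*(3191 - 7920))/16486 - 42581/(-15880) = ((-106 + 146)*(3191 - 7920))/16486 - 42581/(-15880) = (40*(-4729))*(1/16486) - 42581*(-1/15880) = -189160*1/16486 + 42581/15880 = -94580/8243 + 42581/15880 = -1150935217/130898840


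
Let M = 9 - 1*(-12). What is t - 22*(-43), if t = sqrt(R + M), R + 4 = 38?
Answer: 946 + sqrt(55) ≈ 953.42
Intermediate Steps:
R = 34 (R = -4 + 38 = 34)
M = 21 (M = 9 + 12 = 21)
t = sqrt(55) (t = sqrt(34 + 21) = sqrt(55) ≈ 7.4162)
t - 22*(-43) = sqrt(55) - 22*(-43) = sqrt(55) + 946 = 946 + sqrt(55)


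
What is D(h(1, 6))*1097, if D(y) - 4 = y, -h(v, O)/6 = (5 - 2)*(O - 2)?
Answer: -74596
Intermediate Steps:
h(v, O) = 36 - 18*O (h(v, O) = -6*(5 - 2)*(O - 2) = -18*(-2 + O) = -6*(-6 + 3*O) = 36 - 18*O)
D(y) = 4 + y
D(h(1, 6))*1097 = (4 + (36 - 18*6))*1097 = (4 + (36 - 108))*1097 = (4 - 72)*1097 = -68*1097 = -74596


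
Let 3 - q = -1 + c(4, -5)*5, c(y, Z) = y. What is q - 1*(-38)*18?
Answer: 668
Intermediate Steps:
q = -16 (q = 3 - (-1 + 4*5) = 3 - (-1 + 20) = 3 - 1*19 = 3 - 19 = -16)
q - 1*(-38)*18 = -16 - 1*(-38)*18 = -16 + 38*18 = -16 + 684 = 668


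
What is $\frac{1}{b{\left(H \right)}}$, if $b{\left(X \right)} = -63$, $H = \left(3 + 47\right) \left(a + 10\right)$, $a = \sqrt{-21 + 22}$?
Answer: $- \frac{1}{63} \approx -0.015873$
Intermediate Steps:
$a = 1$ ($a = \sqrt{1} = 1$)
$H = 550$ ($H = \left(3 + 47\right) \left(1 + 10\right) = 50 \cdot 11 = 550$)
$\frac{1}{b{\left(H \right)}} = \frac{1}{-63} = - \frac{1}{63}$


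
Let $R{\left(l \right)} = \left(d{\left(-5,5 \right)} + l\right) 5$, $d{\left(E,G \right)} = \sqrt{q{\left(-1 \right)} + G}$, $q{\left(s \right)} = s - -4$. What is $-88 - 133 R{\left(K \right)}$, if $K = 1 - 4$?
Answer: $1907 - 1330 \sqrt{2} \approx 26.096$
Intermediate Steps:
$q{\left(s \right)} = 4 + s$ ($q{\left(s \right)} = s + 4 = 4 + s$)
$K = -3$ ($K = 1 - 4 = -3$)
$d{\left(E,G \right)} = \sqrt{3 + G}$ ($d{\left(E,G \right)} = \sqrt{\left(4 - 1\right) + G} = \sqrt{3 + G}$)
$R{\left(l \right)} = 5 l + 10 \sqrt{2}$ ($R{\left(l \right)} = \left(\sqrt{3 + 5} + l\right) 5 = \left(\sqrt{8} + l\right) 5 = \left(2 \sqrt{2} + l\right) 5 = \left(l + 2 \sqrt{2}\right) 5 = 5 l + 10 \sqrt{2}$)
$-88 - 133 R{\left(K \right)} = -88 - 133 \left(5 \left(-3\right) + 10 \sqrt{2}\right) = -88 - 133 \left(-15 + 10 \sqrt{2}\right) = -88 + \left(1995 - 1330 \sqrt{2}\right) = 1907 - 1330 \sqrt{2}$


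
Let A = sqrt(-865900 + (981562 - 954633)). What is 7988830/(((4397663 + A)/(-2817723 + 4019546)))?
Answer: 4222266449312412067/1933944070054 - 2880347891127*I*sqrt(93219)/1933944070054 ≈ 2.1832e+6 - 454.73*I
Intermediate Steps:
A = 3*I*sqrt(93219) (A = sqrt(-865900 + 26929) = sqrt(-838971) = 3*I*sqrt(93219) ≈ 915.95*I)
7988830/(((4397663 + A)/(-2817723 + 4019546))) = 7988830/(((4397663 + 3*I*sqrt(93219))/(-2817723 + 4019546))) = 7988830/(((4397663 + 3*I*sqrt(93219))/1201823)) = 7988830/(((4397663 + 3*I*sqrt(93219))*(1/1201823))) = 7988830/(4397663/1201823 + 3*I*sqrt(93219)/1201823)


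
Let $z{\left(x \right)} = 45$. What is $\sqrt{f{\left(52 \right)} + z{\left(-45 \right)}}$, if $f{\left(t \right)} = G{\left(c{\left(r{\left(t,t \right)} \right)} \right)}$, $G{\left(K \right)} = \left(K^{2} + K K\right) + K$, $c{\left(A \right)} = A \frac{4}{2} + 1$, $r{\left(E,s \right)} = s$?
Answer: $10 \sqrt{222} \approx 149.0$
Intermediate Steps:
$c{\left(A \right)} = 1 + 2 A$ ($c{\left(A \right)} = A 4 \cdot \frac{1}{2} + 1 = A 2 + 1 = 2 A + 1 = 1 + 2 A$)
$G{\left(K \right)} = K + 2 K^{2}$ ($G{\left(K \right)} = \left(K^{2} + K^{2}\right) + K = 2 K^{2} + K = K + 2 K^{2}$)
$f{\left(t \right)} = \left(1 + 2 t\right) \left(3 + 4 t\right)$ ($f{\left(t \right)} = \left(1 + 2 t\right) \left(1 + 2 \left(1 + 2 t\right)\right) = \left(1 + 2 t\right) \left(1 + \left(2 + 4 t\right)\right) = \left(1 + 2 t\right) \left(3 + 4 t\right)$)
$\sqrt{f{\left(52 \right)} + z{\left(-45 \right)}} = \sqrt{\left(1 + 2 \cdot 52\right) \left(3 + 4 \cdot 52\right) + 45} = \sqrt{\left(1 + 104\right) \left(3 + 208\right) + 45} = \sqrt{105 \cdot 211 + 45} = \sqrt{22155 + 45} = \sqrt{22200} = 10 \sqrt{222}$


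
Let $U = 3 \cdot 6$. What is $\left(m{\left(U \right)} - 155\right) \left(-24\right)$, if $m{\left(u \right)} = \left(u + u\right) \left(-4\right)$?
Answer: $7176$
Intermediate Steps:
$U = 18$
$m{\left(u \right)} = - 8 u$ ($m{\left(u \right)} = 2 u \left(-4\right) = - 8 u$)
$\left(m{\left(U \right)} - 155\right) \left(-24\right) = \left(\left(-8\right) 18 - 155\right) \left(-24\right) = \left(-144 - 155\right) \left(-24\right) = \left(-299\right) \left(-24\right) = 7176$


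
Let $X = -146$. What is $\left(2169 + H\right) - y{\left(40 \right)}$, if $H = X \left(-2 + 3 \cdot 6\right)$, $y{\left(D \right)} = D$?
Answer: $-207$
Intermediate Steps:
$H = -2336$ ($H = - 146 \left(-2 + 3 \cdot 6\right) = - 146 \left(-2 + 18\right) = \left(-146\right) 16 = -2336$)
$\left(2169 + H\right) - y{\left(40 \right)} = \left(2169 - 2336\right) - 40 = -167 - 40 = -207$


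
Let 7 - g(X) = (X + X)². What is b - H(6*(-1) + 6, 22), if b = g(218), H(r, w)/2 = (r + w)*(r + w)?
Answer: -191057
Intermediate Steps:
g(X) = 7 - 4*X² (g(X) = 7 - (X + X)² = 7 - (2*X)² = 7 - 4*X²)
H(r, w) = 2*(r + w)² (H(r, w) = 2*((r + w)*(r + w)) = 2*(r + w)²)
b = -190089 (b = 7 - 4*218² = 7 - 4*47524 = 7 - 190096 = -190089)
b - H(6*(-1) + 6, 22) = -190089 - 2*((6*(-1) + 6) + 22)² = -190089 - 2*((-6 + 6) + 22)² = -190089 - 2*(0 + 22)² = -190089 - 2*22² = -190089 - 2*484 = -190089 - 1*968 = -190089 - 968 = -191057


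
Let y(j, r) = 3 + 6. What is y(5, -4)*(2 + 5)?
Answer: 63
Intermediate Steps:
y(j, r) = 9
y(5, -4)*(2 + 5) = 9*(2 + 5) = 9*7 = 63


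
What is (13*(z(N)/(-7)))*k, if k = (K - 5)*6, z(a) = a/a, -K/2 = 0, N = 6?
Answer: 390/7 ≈ 55.714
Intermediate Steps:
K = 0 (K = -2*0 = 0)
z(a) = 1
k = -30 (k = (0 - 5)*6 = -5*6 = -30)
(13*(z(N)/(-7)))*k = (13*(1/(-7)))*(-30) = (13*(1*(-1/7)))*(-30) = (13*(-1/7))*(-30) = -13/7*(-30) = 390/7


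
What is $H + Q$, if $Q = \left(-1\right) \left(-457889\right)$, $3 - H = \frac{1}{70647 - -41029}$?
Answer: $\frac{51135546991}{111676} \approx 4.5789 \cdot 10^{5}$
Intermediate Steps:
$H = \frac{335027}{111676}$ ($H = 3 - \frac{1}{70647 - -41029} = 3 - \frac{1}{70647 + 41029} = 3 - \frac{1}{111676} = \frac{335027}{111676} \approx 3.0$)
$Q = 457889$
$H + Q = \frac{335027}{111676} + 457889 = \frac{51135546991}{111676}$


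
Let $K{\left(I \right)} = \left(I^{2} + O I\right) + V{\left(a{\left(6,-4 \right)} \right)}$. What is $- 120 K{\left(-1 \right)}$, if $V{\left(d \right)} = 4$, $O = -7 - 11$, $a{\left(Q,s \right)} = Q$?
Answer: $-2760$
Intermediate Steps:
$O = -18$
$K{\left(I \right)} = 4 + I^{2} - 18 I$ ($K{\left(I \right)} = \left(I^{2} - 18 I\right) + 4 = 4 + I^{2} - 18 I$)
$- 120 K{\left(-1 \right)} = - 120 \left(4 + \left(-1\right)^{2} - -18\right) = - 120 \left(4 + 1 + 18\right) = \left(-120\right) 23 = -2760$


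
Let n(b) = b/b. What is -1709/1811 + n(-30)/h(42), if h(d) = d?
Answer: -69967/76062 ≈ -0.91987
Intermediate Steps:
n(b) = 1
-1709/1811 + n(-30)/h(42) = -1709/1811 + 1/42 = -69967/76062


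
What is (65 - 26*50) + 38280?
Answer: 37045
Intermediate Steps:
(65 - 26*50) + 38280 = (65 - 1300) + 38280 = -1235 + 38280 = 37045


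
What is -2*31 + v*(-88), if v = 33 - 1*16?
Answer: -1558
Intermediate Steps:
v = 17 (v = 33 - 16 = 17)
-2*31 + v*(-88) = -2*31 + 17*(-88) = -62 - 1496 = -1558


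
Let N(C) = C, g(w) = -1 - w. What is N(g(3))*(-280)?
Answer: 1120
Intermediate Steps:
N(g(3))*(-280) = (-1 - 1*3)*(-280) = (-1 - 3)*(-280) = -4*(-280) = 1120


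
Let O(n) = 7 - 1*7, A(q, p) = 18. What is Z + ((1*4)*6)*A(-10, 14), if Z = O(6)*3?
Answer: 432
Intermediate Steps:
O(n) = 0 (O(n) = 7 - 7 = 0)
Z = 0 (Z = 0*3 = 0)
Z + ((1*4)*6)*A(-10, 14) = 0 + ((1*4)*6)*18 = 0 + (4*6)*18 = 0 + 24*18 = 0 + 432 = 432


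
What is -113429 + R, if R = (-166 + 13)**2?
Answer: -90020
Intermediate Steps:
R = 23409 (R = (-153)**2 = 23409)
-113429 + R = -113429 + 23409 = -90020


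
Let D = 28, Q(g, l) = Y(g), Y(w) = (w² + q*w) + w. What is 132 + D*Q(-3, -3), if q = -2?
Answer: 468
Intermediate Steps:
Y(w) = w² - w (Y(w) = (w² - 2*w) + w = w² - w)
Q(g, l) = g*(-1 + g)
132 + D*Q(-3, -3) = 132 + 28*(-3*(-1 - 3)) = 132 + 28*(-3*(-4)) = 132 + 28*12 = 132 + 336 = 468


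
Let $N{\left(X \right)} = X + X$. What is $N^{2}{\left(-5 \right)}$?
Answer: $100$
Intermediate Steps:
$N{\left(X \right)} = 2 X$
$N^{2}{\left(-5 \right)} = \left(2 \left(-5\right)\right)^{2} = \left(-10\right)^{2} = 100$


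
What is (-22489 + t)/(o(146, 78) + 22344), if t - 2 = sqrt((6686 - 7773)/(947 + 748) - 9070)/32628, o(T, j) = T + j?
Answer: -22487/22568 + I*sqrt(26060179215)/1248111053280 ≈ -0.99641 + 1.2934e-7*I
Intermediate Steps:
t = 2 + I*sqrt(26060179215)/55304460 (t = 2 + sqrt((6686 - 7773)/(947 + 748) - 9070)/32628 = 2 + sqrt(-1087/1695 - 9070)*(1/32628) = 2 + sqrt(-15374737/1695)*(1/32628) = 2 + (I*sqrt(26060179215)/1695)*(1/32628) = 2 + I*sqrt(26060179215)/55304460 ≈ 2.0 + 0.002919*I)
(-22489 + t)/(o(146, 78) + 22344) = (-22489 + (2 + I*sqrt(26060179215)/55304460))/((146 + 78) + 22344) = (-22487 + I*sqrt(26060179215)/55304460)/(224 + 22344) = (-22487 + I*sqrt(26060179215)/55304460)/22568 = (-22487 + I*sqrt(26060179215)/55304460)*(1/22568) = -22487/22568 + I*sqrt(26060179215)/1248111053280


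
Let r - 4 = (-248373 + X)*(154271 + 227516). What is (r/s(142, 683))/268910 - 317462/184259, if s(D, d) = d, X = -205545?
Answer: -15995194976640759/16921013446135 ≈ -945.29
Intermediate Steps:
r = -173299991462 (r = 4 + (-248373 - 205545)*(154271 + 227516) = 4 - 453918*381787 = 4 - 173299991466 = -173299991462)
(r/s(142, 683))/268910 - 317462/184259 = -173299991462/683/268910 - 317462/184259 = -173299991462*1/683*(1/268910) - 317462*1/184259 = -173299991462/683*1/268910 - 317462/184259 = -86649995731/91832765 - 317462/184259 = -15995194976640759/16921013446135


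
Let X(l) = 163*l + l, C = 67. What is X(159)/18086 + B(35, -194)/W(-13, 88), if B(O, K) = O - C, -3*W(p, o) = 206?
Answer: 1776978/931429 ≈ 1.9078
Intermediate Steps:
W(p, o) = -206/3 (W(p, o) = -⅓*206 = -206/3)
X(l) = 164*l
B(O, K) = -67 + O (B(O, K) = O - 1*67 = O - 67 = -67 + O)
X(159)/18086 + B(35, -194)/W(-13, 88) = (164*159)/18086 + (-67 + 35)/(-206/3) = 26076*(1/18086) - 32*(-3/206) = 13038/9043 + 48/103 = 1776978/931429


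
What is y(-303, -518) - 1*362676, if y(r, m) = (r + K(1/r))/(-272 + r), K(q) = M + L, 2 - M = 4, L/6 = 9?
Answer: -208538449/575 ≈ -3.6268e+5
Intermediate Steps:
L = 54 (L = 6*9 = 54)
M = -2 (M = 2 - 1*4 = 2 - 4 = -2)
K(q) = 52 (K(q) = -2 + 54 = 52)
y(r, m) = (52 + r)/(-272 + r) (y(r, m) = (r + 52)/(-272 + r) = (52 + r)/(-272 + r))
y(-303, -518) - 1*362676 = (52 - 303)/(-272 - 303) - 1*362676 = -251/(-575) - 362676 = -1/575*(-251) - 362676 = 251/575 - 362676 = -208538449/575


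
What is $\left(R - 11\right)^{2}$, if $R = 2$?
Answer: $81$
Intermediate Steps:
$\left(R - 11\right)^{2} = \left(2 - 11\right)^{2} = \left(-9\right)^{2} = 81$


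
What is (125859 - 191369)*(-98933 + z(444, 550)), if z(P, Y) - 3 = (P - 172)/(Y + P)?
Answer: 3221000527740/497 ≈ 6.4809e+9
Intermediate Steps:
z(P, Y) = 3 + (-172 + P)/(P + Y) (z(P, Y) = 3 + (P - 172)/(Y + P) = 3 + (-172 + P)/(P + Y))
(125859 - 191369)*(-98933 + z(444, 550)) = (125859 - 191369)*(-98933 + (-172 + 3*550 + 4*444)/(444 + 550)) = -65510*(-98933 + (-172 + 1650 + 1776)/994) = -65510*(-98933 + (1/994)*3254) = -65510*(-98933 + 1627/497) = -65510*(-49168074/497) = 3221000527740/497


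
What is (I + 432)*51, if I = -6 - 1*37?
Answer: 19839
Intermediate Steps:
I = -43 (I = -6 - 37 = -43)
(I + 432)*51 = (-43 + 432)*51 = 389*51 = 19839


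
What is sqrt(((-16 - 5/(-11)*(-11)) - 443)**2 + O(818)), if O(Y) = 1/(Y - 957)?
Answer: 3*sqrt(462192653)/139 ≈ 464.00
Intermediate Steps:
O(Y) = 1/(-957 + Y)
sqrt(((-16 - 5/(-11)*(-11)) - 443)**2 + O(818)) = sqrt(((-16 - 5/(-11)*(-11)) - 443)**2 + 1/(-957 + 818)) = sqrt(((-16 - 5*(-1/11)*(-11)) - 443)**2 + 1/(-139)) = sqrt(((-16 + (5/11)*(-11)) - 443)**2 - 1/139) = sqrt(((-16 - 5) - 443)**2 - 1/139) = sqrt((-21 - 443)**2 - 1/139) = sqrt((-464)**2 - 1/139) = sqrt(215296 - 1/139) = sqrt(29926143/139) = 3*sqrt(462192653)/139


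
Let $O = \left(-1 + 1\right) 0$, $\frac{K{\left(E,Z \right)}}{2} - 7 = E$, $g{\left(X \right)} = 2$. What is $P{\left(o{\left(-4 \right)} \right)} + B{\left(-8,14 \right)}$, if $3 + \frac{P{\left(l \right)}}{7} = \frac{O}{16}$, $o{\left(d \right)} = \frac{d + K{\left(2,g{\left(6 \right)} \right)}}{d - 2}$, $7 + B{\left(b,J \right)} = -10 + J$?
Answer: $-24$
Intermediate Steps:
$B{\left(b,J \right)} = -17 + J$ ($B{\left(b,J \right)} = -7 + \left(-10 + J\right) = -17 + J$)
$K{\left(E,Z \right)} = 14 + 2 E$
$O = 0$ ($O = 0 \cdot 0 = 0$)
$o{\left(d \right)} = \frac{18 + d}{-2 + d}$ ($o{\left(d \right)} = \frac{d + \left(14 + 2 \cdot 2\right)}{d - 2} = \frac{d + \left(14 + 4\right)}{-2 + d} = \frac{d + 18}{-2 + d} = \frac{18 + d}{-2 + d}$)
$P{\left(l \right)} = -21$ ($P{\left(l \right)} = -21 + 7 \cdot \frac{0}{16} = -21 + 7 \cdot 0 \cdot \frac{1}{16} = -21 + 7 \cdot 0 = -21 + 0 = -21$)
$P{\left(o{\left(-4 \right)} \right)} + B{\left(-8,14 \right)} = -21 + \left(-17 + 14\right) = -21 - 3 = -24$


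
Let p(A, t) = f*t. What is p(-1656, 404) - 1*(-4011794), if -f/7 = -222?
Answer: 4639610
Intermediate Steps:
f = 1554 (f = -7*(-222) = 1554)
p(A, t) = 1554*t
p(-1656, 404) - 1*(-4011794) = 1554*404 - 1*(-4011794) = 627816 + 4011794 = 4639610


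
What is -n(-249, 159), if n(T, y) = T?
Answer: 249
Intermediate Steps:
-n(-249, 159) = -1*(-249) = 249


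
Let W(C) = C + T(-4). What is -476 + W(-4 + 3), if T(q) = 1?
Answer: -476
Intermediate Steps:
W(C) = 1 + C (W(C) = C + 1 = 1 + C)
-476 + W(-4 + 3) = -476 + (1 + (-4 + 3)) = -476 + (1 - 1) = -476 + 0 = -476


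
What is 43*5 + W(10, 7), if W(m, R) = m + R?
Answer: 232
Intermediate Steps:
W(m, R) = R + m
43*5 + W(10, 7) = 43*5 + (7 + 10) = 215 + 17 = 232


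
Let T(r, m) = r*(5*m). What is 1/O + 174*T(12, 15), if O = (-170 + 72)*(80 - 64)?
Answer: 245548799/1568 ≈ 1.5660e+5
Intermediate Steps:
O = -1568 (O = -98*16 = -1568)
T(r, m) = 5*m*r
1/O + 174*T(12, 15) = 1/(-1568) + 174*(5*15*12) = -1/1568 + 174*900 = -1/1568 + 156600 = 245548799/1568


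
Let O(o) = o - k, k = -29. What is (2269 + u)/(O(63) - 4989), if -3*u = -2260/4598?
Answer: -15650423/33774609 ≈ -0.46338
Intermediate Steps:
u = 1130/6897 (u = -(-2260)/(3*4598) = -⅓*(-1130/2299) = 1130/6897 ≈ 0.16384)
O(o) = 29 + o (O(o) = o - 1*(-29) = o + 29 = 29 + o)
(2269 + u)/(O(63) - 4989) = (2269 + 1130/6897)/((29 + 63) - 4989) = 15650423/(6897*(92 - 4989)) = (15650423/6897)/(-4897) = (15650423/6897)*(-1/4897) = -15650423/33774609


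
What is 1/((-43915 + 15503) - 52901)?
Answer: -1/81313 ≈ -1.2298e-5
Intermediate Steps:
1/((-43915 + 15503) - 52901) = 1/(-28412 - 52901) = 1/(-81313) = -1/81313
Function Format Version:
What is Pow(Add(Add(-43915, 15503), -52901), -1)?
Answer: Rational(-1, 81313) ≈ -1.2298e-5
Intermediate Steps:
Pow(Add(Add(-43915, 15503), -52901), -1) = Pow(Add(-28412, -52901), -1) = Pow(-81313, -1) = Rational(-1, 81313)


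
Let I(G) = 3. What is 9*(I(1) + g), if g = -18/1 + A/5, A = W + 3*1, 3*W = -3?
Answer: -657/5 ≈ -131.40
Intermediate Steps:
W = -1 (W = (⅓)*(-3) = -1)
A = 2 (A = -1 + 3*1 = -1 + 3 = 2)
g = -88/5 (g = -18/1 + 2/5 = -18*1 + 2*(⅕) = -18 + ⅖ = -88/5 ≈ -17.600)
9*(I(1) + g) = 9*(3 - 88/5) = 9*(-73/5) = -657/5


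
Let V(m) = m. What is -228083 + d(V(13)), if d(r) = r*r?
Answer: -227914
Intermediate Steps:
d(r) = r²
-228083 + d(V(13)) = -228083 + 13² = -228083 + 169 = -227914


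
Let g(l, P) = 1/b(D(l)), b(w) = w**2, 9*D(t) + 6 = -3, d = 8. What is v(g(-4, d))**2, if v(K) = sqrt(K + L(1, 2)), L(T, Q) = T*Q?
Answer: 3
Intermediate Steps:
D(t) = -1 (D(t) = -2/3 + (1/9)*(-3) = -2/3 - 1/3 = -1)
L(T, Q) = Q*T
g(l, P) = 1 (g(l, P) = 1/((-1)**2) = 1/1 = 1)
v(K) = sqrt(2 + K) (v(K) = sqrt(K + 2*1) = sqrt(K + 2) = sqrt(2 + K))
v(g(-4, d))**2 = (sqrt(2 + 1))**2 = (sqrt(3))**2 = 3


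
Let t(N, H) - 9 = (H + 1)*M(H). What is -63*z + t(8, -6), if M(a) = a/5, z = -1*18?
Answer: 1149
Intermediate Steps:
z = -18
M(a) = a/5 (M(a) = a*(⅕) = a/5)
t(N, H) = 9 + H*(1 + H)/5 (t(N, H) = 9 + (H + 1)*(H/5) = 9 + (1 + H)*(H/5) = 9 + H*(1 + H)/5)
-63*z + t(8, -6) = -63*(-18) + (9 + (⅕)*(-6) + (⅕)*(-6)²) = 1134 + (9 - 6/5 + (⅕)*36) = 1134 + (9 - 6/5 + 36/5) = 1134 + 15 = 1149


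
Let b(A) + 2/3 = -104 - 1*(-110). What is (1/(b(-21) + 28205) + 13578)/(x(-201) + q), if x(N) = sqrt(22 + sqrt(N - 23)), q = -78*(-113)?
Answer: 1149119721/(84631*(8814 + sqrt(2)*sqrt(11 + 2*I*sqrt(14)))) ≈ 1.5396 - 0.00026501*I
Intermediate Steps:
b(A) = 16/3 (b(A) = -2/3 + (-104 - 1*(-110)) = -2/3 + (-104 + 110) = -2/3 + 6 = 16/3)
q = 8814
x(N) = sqrt(22 + sqrt(-23 + N))
(1/(b(-21) + 28205) + 13578)/(x(-201) + q) = (1/(16/3 + 28205) + 13578)/(sqrt(22 + sqrt(-23 - 201)) + 8814) = (1/(84631/3) + 13578)/(sqrt(22 + sqrt(-224)) + 8814) = (3/84631 + 13578)/(sqrt(22 + 4*I*sqrt(14)) + 8814) = 1149119721/(84631*(8814 + sqrt(22 + 4*I*sqrt(14))))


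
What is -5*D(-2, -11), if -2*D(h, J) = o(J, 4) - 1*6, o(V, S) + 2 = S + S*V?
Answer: -120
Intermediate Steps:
o(V, S) = -2 + S + S*V (o(V, S) = -2 + (S + S*V) = -2 + S + S*V)
D(h, J) = 2 - 2*J (D(h, J) = -((-2 + 4 + 4*J) - 1*6)/2 = -((2 + 4*J) - 6)/2 = -(-4 + 4*J)/2 = 2 - 2*J)
-5*D(-2, -11) = -5*(2 - 2*(-11)) = -5*(2 + 22) = -5*24 = -120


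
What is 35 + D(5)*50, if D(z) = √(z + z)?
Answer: 35 + 50*√10 ≈ 193.11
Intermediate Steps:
D(z) = √2*√z (D(z) = √(2*z) = √2*√z)
35 + D(5)*50 = 35 + (√2*√5)*50 = 35 + √10*50 = 35 + 50*√10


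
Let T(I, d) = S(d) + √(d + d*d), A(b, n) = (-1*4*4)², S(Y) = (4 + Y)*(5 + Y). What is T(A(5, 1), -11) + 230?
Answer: 272 + √110 ≈ 282.49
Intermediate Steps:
A(b, n) = 256 (A(b, n) = (-4*4)² = (-16)² = 256)
T(I, d) = 20 + d² + √(d + d²) + 9*d (T(I, d) = (20 + d² + 9*d) + √(d + d*d) = (20 + d² + 9*d) + √(d + d²) = 20 + d² + √(d + d²) + 9*d)
T(A(5, 1), -11) + 230 = (20 + (-11)² + √(-11*(1 - 11)) + 9*(-11)) + 230 = (20 + 121 + √(-11*(-10)) - 99) + 230 = (20 + 121 + √110 - 99) + 230 = (42 + √110) + 230 = 272 + √110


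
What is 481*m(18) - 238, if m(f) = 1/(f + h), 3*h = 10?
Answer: -13789/64 ≈ -215.45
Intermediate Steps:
h = 10/3 (h = (⅓)*10 = 10/3 ≈ 3.3333)
m(f) = 1/(10/3 + f) (m(f) = 1/(f + 10/3) = 1/(10/3 + f))
481*m(18) - 238 = 481*(3/(10 + 3*18)) - 238 = 481*(3/(10 + 54)) - 238 = 481*(3/64) - 238 = 1443/64 - 238 = -13789/64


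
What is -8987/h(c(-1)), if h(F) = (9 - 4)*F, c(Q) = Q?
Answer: 8987/5 ≈ 1797.4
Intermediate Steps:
h(F) = 5*F
-8987/h(c(-1)) = -8987/(5*(-1)) = -8987/(-5) = -8987*(-⅕) = 8987/5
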